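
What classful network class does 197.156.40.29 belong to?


First octet: 197
Binary: 11000101
110xxxxx -> Class C (192-223)
Class C, default mask 255.255.255.0 (/24)


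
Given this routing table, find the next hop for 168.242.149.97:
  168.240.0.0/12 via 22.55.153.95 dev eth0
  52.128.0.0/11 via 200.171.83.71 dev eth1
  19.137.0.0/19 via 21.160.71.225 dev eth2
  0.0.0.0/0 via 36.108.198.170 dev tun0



Longest prefix match for 168.242.149.97:
  /12 168.240.0.0: MATCH
  /11 52.128.0.0: no
  /19 19.137.0.0: no
  /0 0.0.0.0: MATCH
Selected: next-hop 22.55.153.95 via eth0 (matched /12)


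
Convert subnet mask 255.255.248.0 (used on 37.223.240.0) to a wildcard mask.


Subnet mask: 255.255.248.0
Wildcard = 255.255.255.255 - subnet mask
255 - 255 = 0
255 - 255 = 0
255 - 248 = 7
255 - 0 = 255
Wildcard: 0.0.7.255


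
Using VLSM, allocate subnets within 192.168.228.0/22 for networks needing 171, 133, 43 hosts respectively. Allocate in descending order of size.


171 hosts -> /24 (254 usable): 192.168.228.0/24
133 hosts -> /24 (254 usable): 192.168.229.0/24
43 hosts -> /26 (62 usable): 192.168.230.0/26
Allocation: 192.168.228.0/24 (171 hosts, 254 usable); 192.168.229.0/24 (133 hosts, 254 usable); 192.168.230.0/26 (43 hosts, 62 usable)


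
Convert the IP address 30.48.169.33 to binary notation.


30 = 00011110
48 = 00110000
169 = 10101001
33 = 00100001
Binary: 00011110.00110000.10101001.00100001


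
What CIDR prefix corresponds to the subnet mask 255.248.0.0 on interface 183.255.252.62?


Binary: 11111111.11111000.00000000.00000000
Count leading 1s
Prefix: /13


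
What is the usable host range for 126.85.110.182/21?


Network: 126.85.104.0
Broadcast: 126.85.111.255
First usable = network + 1
Last usable = broadcast - 1
Range: 126.85.104.1 to 126.85.111.254


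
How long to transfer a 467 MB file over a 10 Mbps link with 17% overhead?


Effective throughput = 10 * (1 - 17/100) = 8.3 Mbps
File size in Mb = 467 * 8 = 3736 Mb
Time = 3736 / 8.3
Time = 450.1205 seconds


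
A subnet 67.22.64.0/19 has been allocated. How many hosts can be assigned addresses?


Host bits = 32 - 19 = 13
Total addresses = 2^13 = 8192
Usable = total - 2 (network and broadcast)
Usable hosts: 8190


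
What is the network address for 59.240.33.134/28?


IP:   00111011.11110000.00100001.10000110
Mask: 11111111.11111111.11111111.11110000
AND operation:
Net:  00111011.11110000.00100001.10000000
Network: 59.240.33.128/28


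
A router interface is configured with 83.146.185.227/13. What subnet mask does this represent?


/13 means 13 network bits, 19 host bits
Binary: 11111111111110000000000000000000
Mask: 255.248.0.0


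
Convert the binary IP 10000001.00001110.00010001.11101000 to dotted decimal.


10000001 = 129
00001110 = 14
00010001 = 17
11101000 = 232
IP: 129.14.17.232


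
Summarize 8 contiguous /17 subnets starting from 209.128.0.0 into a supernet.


Original prefix: /17
Number of subnets: 8 = 2^3
New prefix = 17 - 3 = 14
Supernet: 209.128.0.0/14


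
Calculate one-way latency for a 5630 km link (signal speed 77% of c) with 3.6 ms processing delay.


Speed = 0.77 * 3e5 km/s = 231000 km/s
Propagation delay = 5630 / 231000 = 0.0244 s = 24.3723 ms
Processing delay = 3.6 ms
Total one-way latency = 27.9723 ms


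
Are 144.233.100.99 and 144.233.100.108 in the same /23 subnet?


Mask: 255.255.254.0
144.233.100.99 AND mask = 144.233.100.0
144.233.100.108 AND mask = 144.233.100.0
Yes, same subnet (144.233.100.0)


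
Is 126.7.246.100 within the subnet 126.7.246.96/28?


Subnet network: 126.7.246.96
Test IP AND mask: 126.7.246.96
Yes, 126.7.246.100 is in 126.7.246.96/28


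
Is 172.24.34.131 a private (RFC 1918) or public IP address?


RFC 1918 private ranges:
  10.0.0.0/8 (10.0.0.0 - 10.255.255.255)
  172.16.0.0/12 (172.16.0.0 - 172.31.255.255)
  192.168.0.0/16 (192.168.0.0 - 192.168.255.255)
Private (in 172.16.0.0/12)


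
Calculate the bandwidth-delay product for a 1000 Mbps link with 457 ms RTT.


BDP = bandwidth * RTT
= 1000 Mbps * 457 ms
= 1000 * 1e6 * 457 / 1000 bits
= 457000000 bits
= 57125000 bytes
= 55786.1328 KB
BDP = 457000000 bits (57125000 bytes)


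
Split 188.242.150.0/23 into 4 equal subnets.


New prefix = 23 + 2 = 25
Each subnet has 128 addresses
  188.242.150.0/25
  188.242.150.128/25
  188.242.151.0/25
  188.242.151.128/25
Subnets: 188.242.150.0/25, 188.242.150.128/25, 188.242.151.0/25, 188.242.151.128/25


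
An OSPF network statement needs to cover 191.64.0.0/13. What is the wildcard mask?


Subnet mask: 255.248.0.0
Wildcard = 255.255.255.255 - subnet mask
255 - 255 = 0
255 - 248 = 7
255 - 0 = 255
255 - 0 = 255
Wildcard: 0.7.255.255


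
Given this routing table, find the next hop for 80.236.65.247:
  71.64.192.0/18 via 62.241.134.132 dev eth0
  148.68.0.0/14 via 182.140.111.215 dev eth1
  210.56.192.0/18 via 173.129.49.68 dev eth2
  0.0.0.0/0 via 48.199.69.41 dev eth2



Longest prefix match for 80.236.65.247:
  /18 71.64.192.0: no
  /14 148.68.0.0: no
  /18 210.56.192.0: no
  /0 0.0.0.0: MATCH
Selected: next-hop 48.199.69.41 via eth2 (matched /0)


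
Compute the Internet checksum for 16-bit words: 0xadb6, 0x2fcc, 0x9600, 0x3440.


Sum all words (with carry folding):
+ 0xadb6 = 0xadb6
+ 0x2fcc = 0xdd82
+ 0x9600 = 0x7383
+ 0x3440 = 0xa7c3
One's complement: ~0xa7c3
Checksum = 0x583c


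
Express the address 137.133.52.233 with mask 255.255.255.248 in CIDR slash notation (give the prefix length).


Binary: 11111111.11111111.11111111.11111000
Count leading 1s
Prefix: /29


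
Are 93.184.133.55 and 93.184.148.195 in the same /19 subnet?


Mask: 255.255.224.0
93.184.133.55 AND mask = 93.184.128.0
93.184.148.195 AND mask = 93.184.128.0
Yes, same subnet (93.184.128.0)


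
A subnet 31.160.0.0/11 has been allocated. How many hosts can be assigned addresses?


Host bits = 32 - 11 = 21
Total addresses = 2^21 = 2097152
Usable = total - 2 (network and broadcast)
Usable hosts: 2097150


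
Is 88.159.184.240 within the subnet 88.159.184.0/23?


Subnet network: 88.159.184.0
Test IP AND mask: 88.159.184.0
Yes, 88.159.184.240 is in 88.159.184.0/23


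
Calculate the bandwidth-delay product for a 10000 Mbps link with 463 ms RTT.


BDP = bandwidth * RTT
= 10000 Mbps * 463 ms
= 10000 * 1e6 * 463 / 1000 bits
= 4630000000 bits
= 578750000 bytes
= 565185.5469 KB
BDP = 4630000000 bits (578750000 bytes)


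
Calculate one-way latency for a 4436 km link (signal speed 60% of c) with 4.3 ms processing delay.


Speed = 0.6 * 3e5 km/s = 180000 km/s
Propagation delay = 4436 / 180000 = 0.0246 s = 24.6444 ms
Processing delay = 4.3 ms
Total one-way latency = 28.9444 ms


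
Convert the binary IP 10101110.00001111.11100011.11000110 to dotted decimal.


10101110 = 174
00001111 = 15
11100011 = 227
11000110 = 198
IP: 174.15.227.198


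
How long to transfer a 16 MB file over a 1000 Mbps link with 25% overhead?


Effective throughput = 1000 * (1 - 25/100) = 750 Mbps
File size in Mb = 16 * 8 = 128 Mb
Time = 128 / 750
Time = 0.1707 seconds


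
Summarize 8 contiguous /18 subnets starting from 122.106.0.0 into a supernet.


Original prefix: /18
Number of subnets: 8 = 2^3
New prefix = 18 - 3 = 15
Supernet: 122.106.0.0/15


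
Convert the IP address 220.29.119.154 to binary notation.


220 = 11011100
29 = 00011101
119 = 01110111
154 = 10011010
Binary: 11011100.00011101.01110111.10011010


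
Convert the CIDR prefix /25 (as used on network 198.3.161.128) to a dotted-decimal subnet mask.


/25 means 25 network bits, 7 host bits
Binary: 11111111111111111111111110000000
Mask: 255.255.255.128


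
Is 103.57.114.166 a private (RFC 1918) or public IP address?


RFC 1918 private ranges:
  10.0.0.0/8 (10.0.0.0 - 10.255.255.255)
  172.16.0.0/12 (172.16.0.0 - 172.31.255.255)
  192.168.0.0/16 (192.168.0.0 - 192.168.255.255)
Public (not in any RFC 1918 range)


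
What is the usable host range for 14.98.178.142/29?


Network: 14.98.178.136
Broadcast: 14.98.178.143
First usable = network + 1
Last usable = broadcast - 1
Range: 14.98.178.137 to 14.98.178.142


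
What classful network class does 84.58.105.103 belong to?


First octet: 84
Binary: 01010100
0xxxxxxx -> Class A (1-126)
Class A, default mask 255.0.0.0 (/8)


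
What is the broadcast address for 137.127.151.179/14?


Network: 137.124.0.0/14
Host bits = 18
Set all host bits to 1:
Broadcast: 137.127.255.255


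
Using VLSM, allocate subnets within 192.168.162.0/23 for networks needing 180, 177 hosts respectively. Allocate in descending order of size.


180 hosts -> /24 (254 usable): 192.168.162.0/24
177 hosts -> /24 (254 usable): 192.168.163.0/24
Allocation: 192.168.162.0/24 (180 hosts, 254 usable); 192.168.163.0/24 (177 hosts, 254 usable)


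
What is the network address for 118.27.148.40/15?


IP:   01110110.00011011.10010100.00101000
Mask: 11111111.11111110.00000000.00000000
AND operation:
Net:  01110110.00011010.00000000.00000000
Network: 118.26.0.0/15


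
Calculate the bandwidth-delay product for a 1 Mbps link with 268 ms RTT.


BDP = bandwidth * RTT
= 1 Mbps * 268 ms
= 1 * 1e6 * 268 / 1000 bits
= 268000 bits
= 33500 bytes
= 32.7148 KB
BDP = 268000 bits (33500 bytes)


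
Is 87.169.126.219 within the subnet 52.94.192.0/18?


Subnet network: 52.94.192.0
Test IP AND mask: 87.169.64.0
No, 87.169.126.219 is not in 52.94.192.0/18


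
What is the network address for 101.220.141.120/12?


IP:   01100101.11011100.10001101.01111000
Mask: 11111111.11110000.00000000.00000000
AND operation:
Net:  01100101.11010000.00000000.00000000
Network: 101.208.0.0/12


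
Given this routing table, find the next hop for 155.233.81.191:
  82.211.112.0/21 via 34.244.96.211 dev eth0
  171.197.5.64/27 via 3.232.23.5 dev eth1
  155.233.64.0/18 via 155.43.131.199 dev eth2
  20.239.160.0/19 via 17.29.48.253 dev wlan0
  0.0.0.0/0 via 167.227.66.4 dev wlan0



Longest prefix match for 155.233.81.191:
  /21 82.211.112.0: no
  /27 171.197.5.64: no
  /18 155.233.64.0: MATCH
  /19 20.239.160.0: no
  /0 0.0.0.0: MATCH
Selected: next-hop 155.43.131.199 via eth2 (matched /18)


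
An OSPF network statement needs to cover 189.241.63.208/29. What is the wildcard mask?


Subnet mask: 255.255.255.248
Wildcard = 255.255.255.255 - subnet mask
255 - 255 = 0
255 - 255 = 0
255 - 255 = 0
255 - 248 = 7
Wildcard: 0.0.0.7


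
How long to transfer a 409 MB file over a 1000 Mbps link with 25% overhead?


Effective throughput = 1000 * (1 - 25/100) = 750 Mbps
File size in Mb = 409 * 8 = 3272 Mb
Time = 3272 / 750
Time = 4.3627 seconds


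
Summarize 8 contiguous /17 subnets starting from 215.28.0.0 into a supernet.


Original prefix: /17
Number of subnets: 8 = 2^3
New prefix = 17 - 3 = 14
Supernet: 215.28.0.0/14


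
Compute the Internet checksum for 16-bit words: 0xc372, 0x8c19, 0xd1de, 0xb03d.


Sum all words (with carry folding):
+ 0xc372 = 0xc372
+ 0x8c19 = 0x4f8c
+ 0xd1de = 0x216b
+ 0xb03d = 0xd1a8
One's complement: ~0xd1a8
Checksum = 0x2e57


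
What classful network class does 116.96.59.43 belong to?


First octet: 116
Binary: 01110100
0xxxxxxx -> Class A (1-126)
Class A, default mask 255.0.0.0 (/8)


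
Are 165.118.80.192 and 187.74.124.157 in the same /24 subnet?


Mask: 255.255.255.0
165.118.80.192 AND mask = 165.118.80.0
187.74.124.157 AND mask = 187.74.124.0
No, different subnets (165.118.80.0 vs 187.74.124.0)


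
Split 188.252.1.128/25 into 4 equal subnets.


New prefix = 25 + 2 = 27
Each subnet has 32 addresses
  188.252.1.128/27
  188.252.1.160/27
  188.252.1.192/27
  188.252.1.224/27
Subnets: 188.252.1.128/27, 188.252.1.160/27, 188.252.1.192/27, 188.252.1.224/27


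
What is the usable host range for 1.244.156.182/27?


Network: 1.244.156.160
Broadcast: 1.244.156.191
First usable = network + 1
Last usable = broadcast - 1
Range: 1.244.156.161 to 1.244.156.190


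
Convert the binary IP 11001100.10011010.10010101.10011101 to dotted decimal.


11001100 = 204
10011010 = 154
10010101 = 149
10011101 = 157
IP: 204.154.149.157


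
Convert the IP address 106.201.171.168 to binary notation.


106 = 01101010
201 = 11001001
171 = 10101011
168 = 10101000
Binary: 01101010.11001001.10101011.10101000


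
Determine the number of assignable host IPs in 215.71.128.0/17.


Host bits = 32 - 17 = 15
Total addresses = 2^15 = 32768
Usable = total - 2 (network and broadcast)
Usable hosts: 32766


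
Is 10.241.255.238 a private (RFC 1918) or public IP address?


RFC 1918 private ranges:
  10.0.0.0/8 (10.0.0.0 - 10.255.255.255)
  172.16.0.0/12 (172.16.0.0 - 172.31.255.255)
  192.168.0.0/16 (192.168.0.0 - 192.168.255.255)
Private (in 10.0.0.0/8)


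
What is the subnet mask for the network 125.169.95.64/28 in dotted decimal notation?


/28 means 28 network bits, 4 host bits
Binary: 11111111111111111111111111110000
Mask: 255.255.255.240


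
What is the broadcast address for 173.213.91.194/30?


Network: 173.213.91.192/30
Host bits = 2
Set all host bits to 1:
Broadcast: 173.213.91.195


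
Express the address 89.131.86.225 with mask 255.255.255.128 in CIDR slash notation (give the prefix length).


Binary: 11111111.11111111.11111111.10000000
Count leading 1s
Prefix: /25


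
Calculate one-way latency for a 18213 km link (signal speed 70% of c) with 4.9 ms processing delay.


Speed = 0.7 * 3e5 km/s = 210000 km/s
Propagation delay = 18213 / 210000 = 0.0867 s = 86.7286 ms
Processing delay = 4.9 ms
Total one-way latency = 91.6286 ms


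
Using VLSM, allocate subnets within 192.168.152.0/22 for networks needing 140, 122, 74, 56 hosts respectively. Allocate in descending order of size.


140 hosts -> /24 (254 usable): 192.168.152.0/24
122 hosts -> /25 (126 usable): 192.168.153.0/25
74 hosts -> /25 (126 usable): 192.168.153.128/25
56 hosts -> /26 (62 usable): 192.168.154.0/26
Allocation: 192.168.152.0/24 (140 hosts, 254 usable); 192.168.153.0/25 (122 hosts, 126 usable); 192.168.153.128/25 (74 hosts, 126 usable); 192.168.154.0/26 (56 hosts, 62 usable)


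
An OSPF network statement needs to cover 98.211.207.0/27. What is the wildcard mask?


Subnet mask: 255.255.255.224
Wildcard = 255.255.255.255 - subnet mask
255 - 255 = 0
255 - 255 = 0
255 - 255 = 0
255 - 224 = 31
Wildcard: 0.0.0.31


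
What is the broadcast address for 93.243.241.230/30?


Network: 93.243.241.228/30
Host bits = 2
Set all host bits to 1:
Broadcast: 93.243.241.231


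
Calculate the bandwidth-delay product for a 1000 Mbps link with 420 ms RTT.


BDP = bandwidth * RTT
= 1000 Mbps * 420 ms
= 1000 * 1e6 * 420 / 1000 bits
= 420000000 bits
= 52500000 bytes
= 51269.5312 KB
BDP = 420000000 bits (52500000 bytes)


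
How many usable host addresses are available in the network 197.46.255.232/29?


Host bits = 32 - 29 = 3
Total addresses = 2^3 = 8
Usable = total - 2 (network and broadcast)
Usable hosts: 6


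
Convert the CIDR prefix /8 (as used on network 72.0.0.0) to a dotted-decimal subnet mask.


/8 means 8 network bits, 24 host bits
Binary: 11111111000000000000000000000000
Mask: 255.0.0.0


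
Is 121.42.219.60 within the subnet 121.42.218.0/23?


Subnet network: 121.42.218.0
Test IP AND mask: 121.42.218.0
Yes, 121.42.219.60 is in 121.42.218.0/23


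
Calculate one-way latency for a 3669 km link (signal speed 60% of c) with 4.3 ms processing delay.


Speed = 0.6 * 3e5 km/s = 180000 km/s
Propagation delay = 3669 / 180000 = 0.0204 s = 20.3833 ms
Processing delay = 4.3 ms
Total one-way latency = 24.6833 ms


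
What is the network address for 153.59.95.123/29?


IP:   10011001.00111011.01011111.01111011
Mask: 11111111.11111111.11111111.11111000
AND operation:
Net:  10011001.00111011.01011111.01111000
Network: 153.59.95.120/29


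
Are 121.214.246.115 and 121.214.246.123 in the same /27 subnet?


Mask: 255.255.255.224
121.214.246.115 AND mask = 121.214.246.96
121.214.246.123 AND mask = 121.214.246.96
Yes, same subnet (121.214.246.96)


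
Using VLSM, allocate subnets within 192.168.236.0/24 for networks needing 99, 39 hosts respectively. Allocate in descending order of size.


99 hosts -> /25 (126 usable): 192.168.236.0/25
39 hosts -> /26 (62 usable): 192.168.236.128/26
Allocation: 192.168.236.0/25 (99 hosts, 126 usable); 192.168.236.128/26 (39 hosts, 62 usable)


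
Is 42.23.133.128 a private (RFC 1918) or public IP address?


RFC 1918 private ranges:
  10.0.0.0/8 (10.0.0.0 - 10.255.255.255)
  172.16.0.0/12 (172.16.0.0 - 172.31.255.255)
  192.168.0.0/16 (192.168.0.0 - 192.168.255.255)
Public (not in any RFC 1918 range)


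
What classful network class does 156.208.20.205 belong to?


First octet: 156
Binary: 10011100
10xxxxxx -> Class B (128-191)
Class B, default mask 255.255.0.0 (/16)


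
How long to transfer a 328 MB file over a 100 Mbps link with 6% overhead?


Effective throughput = 100 * (1 - 6/100) = 94 Mbps
File size in Mb = 328 * 8 = 2624 Mb
Time = 2624 / 94
Time = 27.9149 seconds


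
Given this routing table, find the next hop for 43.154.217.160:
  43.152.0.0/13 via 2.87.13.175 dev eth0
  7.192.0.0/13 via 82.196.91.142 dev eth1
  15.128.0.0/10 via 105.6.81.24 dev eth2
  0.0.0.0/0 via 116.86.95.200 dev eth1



Longest prefix match for 43.154.217.160:
  /13 43.152.0.0: MATCH
  /13 7.192.0.0: no
  /10 15.128.0.0: no
  /0 0.0.0.0: MATCH
Selected: next-hop 2.87.13.175 via eth0 (matched /13)


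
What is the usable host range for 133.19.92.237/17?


Network: 133.19.0.0
Broadcast: 133.19.127.255
First usable = network + 1
Last usable = broadcast - 1
Range: 133.19.0.1 to 133.19.127.254


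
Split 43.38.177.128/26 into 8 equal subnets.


New prefix = 26 + 3 = 29
Each subnet has 8 addresses
  43.38.177.128/29
  43.38.177.136/29
  43.38.177.144/29
  43.38.177.152/29
  43.38.177.160/29
  43.38.177.168/29
  43.38.177.176/29
  43.38.177.184/29
Subnets: 43.38.177.128/29, 43.38.177.136/29, 43.38.177.144/29, 43.38.177.152/29, 43.38.177.160/29, 43.38.177.168/29, 43.38.177.176/29, 43.38.177.184/29


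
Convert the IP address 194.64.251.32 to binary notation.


194 = 11000010
64 = 01000000
251 = 11111011
32 = 00100000
Binary: 11000010.01000000.11111011.00100000


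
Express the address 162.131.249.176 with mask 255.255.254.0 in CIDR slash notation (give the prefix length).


Binary: 11111111.11111111.11111110.00000000
Count leading 1s
Prefix: /23


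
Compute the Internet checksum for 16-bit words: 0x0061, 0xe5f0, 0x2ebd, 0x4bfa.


Sum all words (with carry folding):
+ 0x0061 = 0x0061
+ 0xe5f0 = 0xe651
+ 0x2ebd = 0x150f
+ 0x4bfa = 0x6109
One's complement: ~0x6109
Checksum = 0x9ef6


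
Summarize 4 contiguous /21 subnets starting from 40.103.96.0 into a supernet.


Original prefix: /21
Number of subnets: 4 = 2^2
New prefix = 21 - 2 = 19
Supernet: 40.103.96.0/19


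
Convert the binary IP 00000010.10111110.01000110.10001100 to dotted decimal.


00000010 = 2
10111110 = 190
01000110 = 70
10001100 = 140
IP: 2.190.70.140


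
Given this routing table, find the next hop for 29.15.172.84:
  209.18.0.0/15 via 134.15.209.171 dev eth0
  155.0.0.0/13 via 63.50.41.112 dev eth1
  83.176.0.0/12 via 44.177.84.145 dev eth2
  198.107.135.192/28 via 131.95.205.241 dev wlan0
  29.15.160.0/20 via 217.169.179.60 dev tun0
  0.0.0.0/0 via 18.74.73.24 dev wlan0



Longest prefix match for 29.15.172.84:
  /15 209.18.0.0: no
  /13 155.0.0.0: no
  /12 83.176.0.0: no
  /28 198.107.135.192: no
  /20 29.15.160.0: MATCH
  /0 0.0.0.0: MATCH
Selected: next-hop 217.169.179.60 via tun0 (matched /20)


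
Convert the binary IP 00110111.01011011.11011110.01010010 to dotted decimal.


00110111 = 55
01011011 = 91
11011110 = 222
01010010 = 82
IP: 55.91.222.82


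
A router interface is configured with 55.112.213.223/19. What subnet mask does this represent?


/19 means 19 network bits, 13 host bits
Binary: 11111111111111111110000000000000
Mask: 255.255.224.0


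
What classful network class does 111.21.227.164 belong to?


First octet: 111
Binary: 01101111
0xxxxxxx -> Class A (1-126)
Class A, default mask 255.0.0.0 (/8)


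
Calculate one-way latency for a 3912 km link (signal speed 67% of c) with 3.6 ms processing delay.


Speed = 0.67 * 3e5 km/s = 201000 km/s
Propagation delay = 3912 / 201000 = 0.0195 s = 19.4627 ms
Processing delay = 3.6 ms
Total one-way latency = 23.0627 ms


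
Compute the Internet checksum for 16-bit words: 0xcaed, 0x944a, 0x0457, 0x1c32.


Sum all words (with carry folding):
+ 0xcaed = 0xcaed
+ 0x944a = 0x5f38
+ 0x0457 = 0x638f
+ 0x1c32 = 0x7fc1
One's complement: ~0x7fc1
Checksum = 0x803e


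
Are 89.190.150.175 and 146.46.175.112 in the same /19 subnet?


Mask: 255.255.224.0
89.190.150.175 AND mask = 89.190.128.0
146.46.175.112 AND mask = 146.46.160.0
No, different subnets (89.190.128.0 vs 146.46.160.0)


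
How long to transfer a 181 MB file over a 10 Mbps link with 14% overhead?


Effective throughput = 10 * (1 - 14/100) = 8.6 Mbps
File size in Mb = 181 * 8 = 1448 Mb
Time = 1448 / 8.6
Time = 168.3721 seconds


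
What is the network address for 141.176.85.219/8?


IP:   10001101.10110000.01010101.11011011
Mask: 11111111.00000000.00000000.00000000
AND operation:
Net:  10001101.00000000.00000000.00000000
Network: 141.0.0.0/8


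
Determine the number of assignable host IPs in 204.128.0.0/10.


Host bits = 32 - 10 = 22
Total addresses = 2^22 = 4194304
Usable = total - 2 (network and broadcast)
Usable hosts: 4194302


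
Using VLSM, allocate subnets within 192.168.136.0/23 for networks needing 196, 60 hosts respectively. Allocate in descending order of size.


196 hosts -> /24 (254 usable): 192.168.136.0/24
60 hosts -> /26 (62 usable): 192.168.137.0/26
Allocation: 192.168.136.0/24 (196 hosts, 254 usable); 192.168.137.0/26 (60 hosts, 62 usable)


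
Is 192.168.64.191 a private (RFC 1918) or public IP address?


RFC 1918 private ranges:
  10.0.0.0/8 (10.0.0.0 - 10.255.255.255)
  172.16.0.0/12 (172.16.0.0 - 172.31.255.255)
  192.168.0.0/16 (192.168.0.0 - 192.168.255.255)
Private (in 192.168.0.0/16)


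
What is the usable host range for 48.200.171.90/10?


Network: 48.192.0.0
Broadcast: 48.255.255.255
First usable = network + 1
Last usable = broadcast - 1
Range: 48.192.0.1 to 48.255.255.254


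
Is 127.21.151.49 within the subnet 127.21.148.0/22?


Subnet network: 127.21.148.0
Test IP AND mask: 127.21.148.0
Yes, 127.21.151.49 is in 127.21.148.0/22


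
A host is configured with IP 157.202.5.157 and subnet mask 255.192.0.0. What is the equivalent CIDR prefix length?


Binary: 11111111.11000000.00000000.00000000
Count leading 1s
Prefix: /10


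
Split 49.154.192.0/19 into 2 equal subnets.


New prefix = 19 + 1 = 20
Each subnet has 4096 addresses
  49.154.192.0/20
  49.154.208.0/20
Subnets: 49.154.192.0/20, 49.154.208.0/20


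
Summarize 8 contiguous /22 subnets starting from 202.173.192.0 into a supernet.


Original prefix: /22
Number of subnets: 8 = 2^3
New prefix = 22 - 3 = 19
Supernet: 202.173.192.0/19


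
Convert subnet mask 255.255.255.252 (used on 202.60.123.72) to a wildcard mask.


Subnet mask: 255.255.255.252
Wildcard = 255.255.255.255 - subnet mask
255 - 255 = 0
255 - 255 = 0
255 - 255 = 0
255 - 252 = 3
Wildcard: 0.0.0.3


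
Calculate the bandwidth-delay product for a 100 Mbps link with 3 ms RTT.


BDP = bandwidth * RTT
= 100 Mbps * 3 ms
= 100 * 1e6 * 3 / 1000 bits
= 300000 bits
= 37500 bytes
= 36.6211 KB
BDP = 300000 bits (37500 bytes)


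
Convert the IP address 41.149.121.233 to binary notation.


41 = 00101001
149 = 10010101
121 = 01111001
233 = 11101001
Binary: 00101001.10010101.01111001.11101001


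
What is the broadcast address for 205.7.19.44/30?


Network: 205.7.19.44/30
Host bits = 2
Set all host bits to 1:
Broadcast: 205.7.19.47


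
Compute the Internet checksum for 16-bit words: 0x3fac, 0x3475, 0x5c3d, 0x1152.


Sum all words (with carry folding):
+ 0x3fac = 0x3fac
+ 0x3475 = 0x7421
+ 0x5c3d = 0xd05e
+ 0x1152 = 0xe1b0
One's complement: ~0xe1b0
Checksum = 0x1e4f


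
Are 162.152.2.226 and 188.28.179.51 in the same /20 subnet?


Mask: 255.255.240.0
162.152.2.226 AND mask = 162.152.0.0
188.28.179.51 AND mask = 188.28.176.0
No, different subnets (162.152.0.0 vs 188.28.176.0)


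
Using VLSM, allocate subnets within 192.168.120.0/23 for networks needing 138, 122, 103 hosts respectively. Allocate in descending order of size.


138 hosts -> /24 (254 usable): 192.168.120.0/24
122 hosts -> /25 (126 usable): 192.168.121.0/25
103 hosts -> /25 (126 usable): 192.168.121.128/25
Allocation: 192.168.120.0/24 (138 hosts, 254 usable); 192.168.121.0/25 (122 hosts, 126 usable); 192.168.121.128/25 (103 hosts, 126 usable)


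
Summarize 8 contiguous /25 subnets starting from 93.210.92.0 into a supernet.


Original prefix: /25
Number of subnets: 8 = 2^3
New prefix = 25 - 3 = 22
Supernet: 93.210.92.0/22


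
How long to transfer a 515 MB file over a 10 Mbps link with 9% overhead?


Effective throughput = 10 * (1 - 9/100) = 9.1 Mbps
File size in Mb = 515 * 8 = 4120 Mb
Time = 4120 / 9.1
Time = 452.7473 seconds


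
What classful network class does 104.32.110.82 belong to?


First octet: 104
Binary: 01101000
0xxxxxxx -> Class A (1-126)
Class A, default mask 255.0.0.0 (/8)


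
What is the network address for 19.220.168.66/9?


IP:   00010011.11011100.10101000.01000010
Mask: 11111111.10000000.00000000.00000000
AND operation:
Net:  00010011.10000000.00000000.00000000
Network: 19.128.0.0/9


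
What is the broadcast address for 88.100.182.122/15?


Network: 88.100.0.0/15
Host bits = 17
Set all host bits to 1:
Broadcast: 88.101.255.255


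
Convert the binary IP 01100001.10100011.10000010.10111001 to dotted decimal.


01100001 = 97
10100011 = 163
10000010 = 130
10111001 = 185
IP: 97.163.130.185


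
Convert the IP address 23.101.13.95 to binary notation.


23 = 00010111
101 = 01100101
13 = 00001101
95 = 01011111
Binary: 00010111.01100101.00001101.01011111


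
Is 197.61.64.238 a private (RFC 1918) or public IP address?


RFC 1918 private ranges:
  10.0.0.0/8 (10.0.0.0 - 10.255.255.255)
  172.16.0.0/12 (172.16.0.0 - 172.31.255.255)
  192.168.0.0/16 (192.168.0.0 - 192.168.255.255)
Public (not in any RFC 1918 range)


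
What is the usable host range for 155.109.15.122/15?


Network: 155.108.0.0
Broadcast: 155.109.255.255
First usable = network + 1
Last usable = broadcast - 1
Range: 155.108.0.1 to 155.109.255.254


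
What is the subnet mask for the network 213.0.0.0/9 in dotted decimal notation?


/9 means 9 network bits, 23 host bits
Binary: 11111111100000000000000000000000
Mask: 255.128.0.0


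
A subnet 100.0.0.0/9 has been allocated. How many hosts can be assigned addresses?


Host bits = 32 - 9 = 23
Total addresses = 2^23 = 8388608
Usable = total - 2 (network and broadcast)
Usable hosts: 8388606


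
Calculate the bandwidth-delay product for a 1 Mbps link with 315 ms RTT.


BDP = bandwidth * RTT
= 1 Mbps * 315 ms
= 1 * 1e6 * 315 / 1000 bits
= 315000 bits
= 39375 bytes
= 38.4521 KB
BDP = 315000 bits (39375 bytes)


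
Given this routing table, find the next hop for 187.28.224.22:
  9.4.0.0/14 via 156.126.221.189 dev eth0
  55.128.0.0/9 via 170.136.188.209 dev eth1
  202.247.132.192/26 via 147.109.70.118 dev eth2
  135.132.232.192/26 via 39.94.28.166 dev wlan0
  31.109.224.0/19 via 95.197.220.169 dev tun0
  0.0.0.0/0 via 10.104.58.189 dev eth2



Longest prefix match for 187.28.224.22:
  /14 9.4.0.0: no
  /9 55.128.0.0: no
  /26 202.247.132.192: no
  /26 135.132.232.192: no
  /19 31.109.224.0: no
  /0 0.0.0.0: MATCH
Selected: next-hop 10.104.58.189 via eth2 (matched /0)


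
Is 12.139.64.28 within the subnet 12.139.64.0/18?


Subnet network: 12.139.64.0
Test IP AND mask: 12.139.64.0
Yes, 12.139.64.28 is in 12.139.64.0/18


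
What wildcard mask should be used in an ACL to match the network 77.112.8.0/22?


Subnet mask: 255.255.252.0
Wildcard = 255.255.255.255 - subnet mask
255 - 255 = 0
255 - 255 = 0
255 - 252 = 3
255 - 0 = 255
Wildcard: 0.0.3.255


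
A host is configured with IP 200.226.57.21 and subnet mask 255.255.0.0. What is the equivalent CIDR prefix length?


Binary: 11111111.11111111.00000000.00000000
Count leading 1s
Prefix: /16


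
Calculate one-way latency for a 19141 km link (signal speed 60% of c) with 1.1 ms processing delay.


Speed = 0.6 * 3e5 km/s = 180000 km/s
Propagation delay = 19141 / 180000 = 0.1063 s = 106.3389 ms
Processing delay = 1.1 ms
Total one-way latency = 107.4389 ms


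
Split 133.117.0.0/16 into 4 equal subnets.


New prefix = 16 + 2 = 18
Each subnet has 16384 addresses
  133.117.0.0/18
  133.117.64.0/18
  133.117.128.0/18
  133.117.192.0/18
Subnets: 133.117.0.0/18, 133.117.64.0/18, 133.117.128.0/18, 133.117.192.0/18


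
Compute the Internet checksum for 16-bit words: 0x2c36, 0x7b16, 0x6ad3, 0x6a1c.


Sum all words (with carry folding):
+ 0x2c36 = 0x2c36
+ 0x7b16 = 0xa74c
+ 0x6ad3 = 0x1220
+ 0x6a1c = 0x7c3c
One's complement: ~0x7c3c
Checksum = 0x83c3


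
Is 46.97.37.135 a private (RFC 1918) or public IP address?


RFC 1918 private ranges:
  10.0.0.0/8 (10.0.0.0 - 10.255.255.255)
  172.16.0.0/12 (172.16.0.0 - 172.31.255.255)
  192.168.0.0/16 (192.168.0.0 - 192.168.255.255)
Public (not in any RFC 1918 range)


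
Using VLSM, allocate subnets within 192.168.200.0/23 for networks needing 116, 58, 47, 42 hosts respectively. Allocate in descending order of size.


116 hosts -> /25 (126 usable): 192.168.200.0/25
58 hosts -> /26 (62 usable): 192.168.200.128/26
47 hosts -> /26 (62 usable): 192.168.200.192/26
42 hosts -> /26 (62 usable): 192.168.201.0/26
Allocation: 192.168.200.0/25 (116 hosts, 126 usable); 192.168.200.128/26 (58 hosts, 62 usable); 192.168.200.192/26 (47 hosts, 62 usable); 192.168.201.0/26 (42 hosts, 62 usable)


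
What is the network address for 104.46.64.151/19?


IP:   01101000.00101110.01000000.10010111
Mask: 11111111.11111111.11100000.00000000
AND operation:
Net:  01101000.00101110.01000000.00000000
Network: 104.46.64.0/19


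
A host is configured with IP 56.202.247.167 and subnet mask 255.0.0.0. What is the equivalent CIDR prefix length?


Binary: 11111111.00000000.00000000.00000000
Count leading 1s
Prefix: /8


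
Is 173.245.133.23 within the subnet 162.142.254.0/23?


Subnet network: 162.142.254.0
Test IP AND mask: 173.245.132.0
No, 173.245.133.23 is not in 162.142.254.0/23


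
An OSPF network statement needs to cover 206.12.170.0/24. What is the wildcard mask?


Subnet mask: 255.255.255.0
Wildcard = 255.255.255.255 - subnet mask
255 - 255 = 0
255 - 255 = 0
255 - 255 = 0
255 - 0 = 255
Wildcard: 0.0.0.255


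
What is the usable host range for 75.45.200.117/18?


Network: 75.45.192.0
Broadcast: 75.45.255.255
First usable = network + 1
Last usable = broadcast - 1
Range: 75.45.192.1 to 75.45.255.254


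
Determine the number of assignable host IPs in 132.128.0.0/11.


Host bits = 32 - 11 = 21
Total addresses = 2^21 = 2097152
Usable = total - 2 (network and broadcast)
Usable hosts: 2097150


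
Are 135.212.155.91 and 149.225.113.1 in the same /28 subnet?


Mask: 255.255.255.240
135.212.155.91 AND mask = 135.212.155.80
149.225.113.1 AND mask = 149.225.113.0
No, different subnets (135.212.155.80 vs 149.225.113.0)


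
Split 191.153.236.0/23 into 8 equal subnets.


New prefix = 23 + 3 = 26
Each subnet has 64 addresses
  191.153.236.0/26
  191.153.236.64/26
  191.153.236.128/26
  191.153.236.192/26
  191.153.237.0/26
  191.153.237.64/26
  191.153.237.128/26
  191.153.237.192/26
Subnets: 191.153.236.0/26, 191.153.236.64/26, 191.153.236.128/26, 191.153.236.192/26, 191.153.237.0/26, 191.153.237.64/26, 191.153.237.128/26, 191.153.237.192/26


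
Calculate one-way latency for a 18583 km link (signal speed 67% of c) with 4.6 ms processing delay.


Speed = 0.67 * 3e5 km/s = 201000 km/s
Propagation delay = 18583 / 201000 = 0.0925 s = 92.4527 ms
Processing delay = 4.6 ms
Total one-way latency = 97.0527 ms


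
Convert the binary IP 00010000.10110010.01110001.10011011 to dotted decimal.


00010000 = 16
10110010 = 178
01110001 = 113
10011011 = 155
IP: 16.178.113.155


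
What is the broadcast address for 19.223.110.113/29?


Network: 19.223.110.112/29
Host bits = 3
Set all host bits to 1:
Broadcast: 19.223.110.119


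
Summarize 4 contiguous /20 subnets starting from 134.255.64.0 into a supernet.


Original prefix: /20
Number of subnets: 4 = 2^2
New prefix = 20 - 2 = 18
Supernet: 134.255.64.0/18


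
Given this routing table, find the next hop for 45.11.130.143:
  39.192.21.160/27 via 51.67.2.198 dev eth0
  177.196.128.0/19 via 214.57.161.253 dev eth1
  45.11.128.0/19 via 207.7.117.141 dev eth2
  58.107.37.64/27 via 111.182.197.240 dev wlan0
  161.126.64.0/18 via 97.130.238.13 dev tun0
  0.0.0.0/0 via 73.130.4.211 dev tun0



Longest prefix match for 45.11.130.143:
  /27 39.192.21.160: no
  /19 177.196.128.0: no
  /19 45.11.128.0: MATCH
  /27 58.107.37.64: no
  /18 161.126.64.0: no
  /0 0.0.0.0: MATCH
Selected: next-hop 207.7.117.141 via eth2 (matched /19)


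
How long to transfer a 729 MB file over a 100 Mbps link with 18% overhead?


Effective throughput = 100 * (1 - 18/100) = 82 Mbps
File size in Mb = 729 * 8 = 5832 Mb
Time = 5832 / 82
Time = 71.122 seconds


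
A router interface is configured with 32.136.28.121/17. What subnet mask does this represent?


/17 means 17 network bits, 15 host bits
Binary: 11111111111111111000000000000000
Mask: 255.255.128.0


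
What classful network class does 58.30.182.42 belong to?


First octet: 58
Binary: 00111010
0xxxxxxx -> Class A (1-126)
Class A, default mask 255.0.0.0 (/8)


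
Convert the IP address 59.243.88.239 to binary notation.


59 = 00111011
243 = 11110011
88 = 01011000
239 = 11101111
Binary: 00111011.11110011.01011000.11101111


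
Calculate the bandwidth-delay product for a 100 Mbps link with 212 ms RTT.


BDP = bandwidth * RTT
= 100 Mbps * 212 ms
= 100 * 1e6 * 212 / 1000 bits
= 21200000 bits
= 2650000 bytes
= 2587.8906 KB
BDP = 21200000 bits (2650000 bytes)


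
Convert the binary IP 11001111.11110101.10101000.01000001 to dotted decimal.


11001111 = 207
11110101 = 245
10101000 = 168
01000001 = 65
IP: 207.245.168.65


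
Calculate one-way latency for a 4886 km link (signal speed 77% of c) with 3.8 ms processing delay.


Speed = 0.77 * 3e5 km/s = 231000 km/s
Propagation delay = 4886 / 231000 = 0.0212 s = 21.1515 ms
Processing delay = 3.8 ms
Total one-way latency = 24.9515 ms


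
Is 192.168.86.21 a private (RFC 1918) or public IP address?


RFC 1918 private ranges:
  10.0.0.0/8 (10.0.0.0 - 10.255.255.255)
  172.16.0.0/12 (172.16.0.0 - 172.31.255.255)
  192.168.0.0/16 (192.168.0.0 - 192.168.255.255)
Private (in 192.168.0.0/16)


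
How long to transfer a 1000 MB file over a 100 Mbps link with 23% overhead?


Effective throughput = 100 * (1 - 23/100) = 77 Mbps
File size in Mb = 1000 * 8 = 8000 Mb
Time = 8000 / 77
Time = 103.8961 seconds


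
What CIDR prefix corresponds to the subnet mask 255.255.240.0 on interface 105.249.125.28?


Binary: 11111111.11111111.11110000.00000000
Count leading 1s
Prefix: /20


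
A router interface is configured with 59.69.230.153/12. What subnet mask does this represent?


/12 means 12 network bits, 20 host bits
Binary: 11111111111100000000000000000000
Mask: 255.240.0.0


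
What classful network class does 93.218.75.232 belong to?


First octet: 93
Binary: 01011101
0xxxxxxx -> Class A (1-126)
Class A, default mask 255.0.0.0 (/8)


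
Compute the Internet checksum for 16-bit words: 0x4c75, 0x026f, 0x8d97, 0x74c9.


Sum all words (with carry folding):
+ 0x4c75 = 0x4c75
+ 0x026f = 0x4ee4
+ 0x8d97 = 0xdc7b
+ 0x74c9 = 0x5145
One's complement: ~0x5145
Checksum = 0xaeba


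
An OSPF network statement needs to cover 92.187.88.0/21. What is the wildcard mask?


Subnet mask: 255.255.248.0
Wildcard = 255.255.255.255 - subnet mask
255 - 255 = 0
255 - 255 = 0
255 - 248 = 7
255 - 0 = 255
Wildcard: 0.0.7.255


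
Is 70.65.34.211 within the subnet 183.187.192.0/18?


Subnet network: 183.187.192.0
Test IP AND mask: 70.65.0.0
No, 70.65.34.211 is not in 183.187.192.0/18


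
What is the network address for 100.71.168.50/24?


IP:   01100100.01000111.10101000.00110010
Mask: 11111111.11111111.11111111.00000000
AND operation:
Net:  01100100.01000111.10101000.00000000
Network: 100.71.168.0/24


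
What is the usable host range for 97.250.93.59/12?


Network: 97.240.0.0
Broadcast: 97.255.255.255
First usable = network + 1
Last usable = broadcast - 1
Range: 97.240.0.1 to 97.255.255.254


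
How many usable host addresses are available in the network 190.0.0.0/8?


Host bits = 32 - 8 = 24
Total addresses = 2^24 = 16777216
Usable = total - 2 (network and broadcast)
Usable hosts: 16777214


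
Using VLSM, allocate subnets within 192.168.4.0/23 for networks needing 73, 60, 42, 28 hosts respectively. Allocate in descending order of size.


73 hosts -> /25 (126 usable): 192.168.4.0/25
60 hosts -> /26 (62 usable): 192.168.4.128/26
42 hosts -> /26 (62 usable): 192.168.4.192/26
28 hosts -> /27 (30 usable): 192.168.5.0/27
Allocation: 192.168.4.0/25 (73 hosts, 126 usable); 192.168.4.128/26 (60 hosts, 62 usable); 192.168.4.192/26 (42 hosts, 62 usable); 192.168.5.0/27 (28 hosts, 30 usable)


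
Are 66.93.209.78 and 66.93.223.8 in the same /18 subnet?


Mask: 255.255.192.0
66.93.209.78 AND mask = 66.93.192.0
66.93.223.8 AND mask = 66.93.192.0
Yes, same subnet (66.93.192.0)


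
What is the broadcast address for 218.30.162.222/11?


Network: 218.0.0.0/11
Host bits = 21
Set all host bits to 1:
Broadcast: 218.31.255.255


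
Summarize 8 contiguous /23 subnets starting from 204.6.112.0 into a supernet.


Original prefix: /23
Number of subnets: 8 = 2^3
New prefix = 23 - 3 = 20
Supernet: 204.6.112.0/20


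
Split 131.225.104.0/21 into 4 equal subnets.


New prefix = 21 + 2 = 23
Each subnet has 512 addresses
  131.225.104.0/23
  131.225.106.0/23
  131.225.108.0/23
  131.225.110.0/23
Subnets: 131.225.104.0/23, 131.225.106.0/23, 131.225.108.0/23, 131.225.110.0/23


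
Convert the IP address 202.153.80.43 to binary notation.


202 = 11001010
153 = 10011001
80 = 01010000
43 = 00101011
Binary: 11001010.10011001.01010000.00101011


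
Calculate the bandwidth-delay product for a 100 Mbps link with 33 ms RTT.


BDP = bandwidth * RTT
= 100 Mbps * 33 ms
= 100 * 1e6 * 33 / 1000 bits
= 3300000 bits
= 412500 bytes
= 402.832 KB
BDP = 3300000 bits (412500 bytes)


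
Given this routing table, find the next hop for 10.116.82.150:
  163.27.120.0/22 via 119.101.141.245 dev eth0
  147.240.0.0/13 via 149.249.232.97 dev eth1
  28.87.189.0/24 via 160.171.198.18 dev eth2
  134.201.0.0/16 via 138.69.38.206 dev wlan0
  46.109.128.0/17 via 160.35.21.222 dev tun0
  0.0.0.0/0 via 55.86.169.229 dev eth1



Longest prefix match for 10.116.82.150:
  /22 163.27.120.0: no
  /13 147.240.0.0: no
  /24 28.87.189.0: no
  /16 134.201.0.0: no
  /17 46.109.128.0: no
  /0 0.0.0.0: MATCH
Selected: next-hop 55.86.169.229 via eth1 (matched /0)


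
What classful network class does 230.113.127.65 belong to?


First octet: 230
Binary: 11100110
1110xxxx -> Class D (224-239)
Class D (multicast), default mask N/A


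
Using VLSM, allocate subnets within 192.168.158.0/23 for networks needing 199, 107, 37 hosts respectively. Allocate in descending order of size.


199 hosts -> /24 (254 usable): 192.168.158.0/24
107 hosts -> /25 (126 usable): 192.168.159.0/25
37 hosts -> /26 (62 usable): 192.168.159.128/26
Allocation: 192.168.158.0/24 (199 hosts, 254 usable); 192.168.159.0/25 (107 hosts, 126 usable); 192.168.159.128/26 (37 hosts, 62 usable)
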